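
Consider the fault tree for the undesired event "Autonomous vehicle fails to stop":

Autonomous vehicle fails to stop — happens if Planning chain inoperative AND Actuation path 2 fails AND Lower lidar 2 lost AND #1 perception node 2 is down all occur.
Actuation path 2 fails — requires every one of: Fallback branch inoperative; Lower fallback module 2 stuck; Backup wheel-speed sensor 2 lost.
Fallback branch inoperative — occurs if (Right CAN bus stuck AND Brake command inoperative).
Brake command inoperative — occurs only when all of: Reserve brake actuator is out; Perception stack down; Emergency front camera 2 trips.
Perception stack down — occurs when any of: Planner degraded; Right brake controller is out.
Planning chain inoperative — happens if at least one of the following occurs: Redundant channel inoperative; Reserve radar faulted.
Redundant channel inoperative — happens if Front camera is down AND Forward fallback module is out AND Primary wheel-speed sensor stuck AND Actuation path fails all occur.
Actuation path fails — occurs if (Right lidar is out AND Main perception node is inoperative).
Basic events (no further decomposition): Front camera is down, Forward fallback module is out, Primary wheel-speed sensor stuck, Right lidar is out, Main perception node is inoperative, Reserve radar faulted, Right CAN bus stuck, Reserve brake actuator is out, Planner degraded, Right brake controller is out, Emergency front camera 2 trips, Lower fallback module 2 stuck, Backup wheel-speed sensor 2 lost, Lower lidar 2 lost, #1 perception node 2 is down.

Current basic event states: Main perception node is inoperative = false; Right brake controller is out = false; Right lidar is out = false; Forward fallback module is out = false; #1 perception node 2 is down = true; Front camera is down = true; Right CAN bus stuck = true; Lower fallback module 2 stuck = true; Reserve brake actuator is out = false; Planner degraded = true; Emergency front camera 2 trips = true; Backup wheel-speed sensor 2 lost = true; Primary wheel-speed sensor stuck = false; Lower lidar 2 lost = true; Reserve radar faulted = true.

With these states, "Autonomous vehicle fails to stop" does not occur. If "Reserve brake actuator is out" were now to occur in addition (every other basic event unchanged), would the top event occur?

Yes

Counterfactual: set "Reserve brake actuator is out" to occurred.
Actuation path fails [AND]: Right lidar is out=not, Main perception node is inoperative=not → not all inputs occur → does not occur.
Redundant channel inoperative [AND]: Front camera is down=occurs, Forward fallback module is out=not, Primary wheel-speed sensor stuck=not, Actuation path fails=not → not all inputs occur → does not occur.
Planning chain inoperative [OR]: Redundant channel inoperative=not, Reserve radar faulted=occurs → at least one input occurs → occurs.
Perception stack down [OR]: Planner degraded=occurs, Right brake controller is out=not → at least one input occurs → occurs.
Brake command inoperative [AND]: Reserve brake actuator is out=occurs, Perception stack down=occurs, Emergency front camera 2 trips=occurs → all inputs occur → occurs.
Fallback branch inoperative [AND]: Right CAN bus stuck=occurs, Brake command inoperative=occurs → all inputs occur → occurs.
Actuation path 2 fails [AND]: Fallback branch inoperative=occurs, Lower fallback module 2 stuck=occurs, Backup wheel-speed sensor 2 lost=occurs → all inputs occur → occurs.
Autonomous vehicle fails to stop [AND]: Planning chain inoperative=occurs, Actuation path 2 fails=occurs, Lower lidar 2 lost=occurs, #1 perception node 2 is down=occurs → all inputs occur → occurs.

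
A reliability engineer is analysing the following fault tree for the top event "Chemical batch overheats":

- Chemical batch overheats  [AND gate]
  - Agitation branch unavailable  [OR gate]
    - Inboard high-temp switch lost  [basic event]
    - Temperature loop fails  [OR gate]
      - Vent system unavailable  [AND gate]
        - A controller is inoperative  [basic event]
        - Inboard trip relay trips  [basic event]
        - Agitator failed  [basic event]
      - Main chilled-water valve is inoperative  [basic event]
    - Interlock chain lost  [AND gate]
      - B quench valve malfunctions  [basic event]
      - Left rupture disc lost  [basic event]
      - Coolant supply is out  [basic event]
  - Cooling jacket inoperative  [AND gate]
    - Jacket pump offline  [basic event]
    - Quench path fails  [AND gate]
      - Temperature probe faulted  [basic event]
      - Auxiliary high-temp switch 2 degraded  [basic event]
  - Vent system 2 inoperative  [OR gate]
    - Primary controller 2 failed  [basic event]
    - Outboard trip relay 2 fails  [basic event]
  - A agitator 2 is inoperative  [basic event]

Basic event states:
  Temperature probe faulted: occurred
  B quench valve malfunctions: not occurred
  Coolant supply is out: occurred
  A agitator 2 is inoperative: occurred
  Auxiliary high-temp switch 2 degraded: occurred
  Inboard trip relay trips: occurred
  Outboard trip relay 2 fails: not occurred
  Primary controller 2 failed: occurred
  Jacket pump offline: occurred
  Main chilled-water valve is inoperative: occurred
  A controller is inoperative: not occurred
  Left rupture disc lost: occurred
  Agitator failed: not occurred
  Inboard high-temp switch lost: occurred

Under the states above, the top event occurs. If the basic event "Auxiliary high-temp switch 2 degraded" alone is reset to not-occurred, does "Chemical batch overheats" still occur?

Counterfactual: set "Auxiliary high-temp switch 2 degraded" to not occurred.
Vent system unavailable [AND]: A controller is inoperative=not, Inboard trip relay trips=occurs, Agitator failed=not → not all inputs occur → does not occur.
Temperature loop fails [OR]: Vent system unavailable=not, Main chilled-water valve is inoperative=occurs → at least one input occurs → occurs.
Interlock chain lost [AND]: B quench valve malfunctions=not, Left rupture disc lost=occurs, Coolant supply is out=occurs → not all inputs occur → does not occur.
Agitation branch unavailable [OR]: Inboard high-temp switch lost=occurs, Temperature loop fails=occurs, Interlock chain lost=not → at least one input occurs → occurs.
Quench path fails [AND]: Temperature probe faulted=occurs, Auxiliary high-temp switch 2 degraded=not → not all inputs occur → does not occur.
Cooling jacket inoperative [AND]: Jacket pump offline=occurs, Quench path fails=not → not all inputs occur → does not occur.
Vent system 2 inoperative [OR]: Primary controller 2 failed=occurs, Outboard trip relay 2 fails=not → at least one input occurs → occurs.
Chemical batch overheats [AND]: Agitation branch unavailable=occurs, Cooling jacket inoperative=not, Vent system 2 inoperative=occurs, A agitator 2 is inoperative=occurs → not all inputs occur → does not occur.

No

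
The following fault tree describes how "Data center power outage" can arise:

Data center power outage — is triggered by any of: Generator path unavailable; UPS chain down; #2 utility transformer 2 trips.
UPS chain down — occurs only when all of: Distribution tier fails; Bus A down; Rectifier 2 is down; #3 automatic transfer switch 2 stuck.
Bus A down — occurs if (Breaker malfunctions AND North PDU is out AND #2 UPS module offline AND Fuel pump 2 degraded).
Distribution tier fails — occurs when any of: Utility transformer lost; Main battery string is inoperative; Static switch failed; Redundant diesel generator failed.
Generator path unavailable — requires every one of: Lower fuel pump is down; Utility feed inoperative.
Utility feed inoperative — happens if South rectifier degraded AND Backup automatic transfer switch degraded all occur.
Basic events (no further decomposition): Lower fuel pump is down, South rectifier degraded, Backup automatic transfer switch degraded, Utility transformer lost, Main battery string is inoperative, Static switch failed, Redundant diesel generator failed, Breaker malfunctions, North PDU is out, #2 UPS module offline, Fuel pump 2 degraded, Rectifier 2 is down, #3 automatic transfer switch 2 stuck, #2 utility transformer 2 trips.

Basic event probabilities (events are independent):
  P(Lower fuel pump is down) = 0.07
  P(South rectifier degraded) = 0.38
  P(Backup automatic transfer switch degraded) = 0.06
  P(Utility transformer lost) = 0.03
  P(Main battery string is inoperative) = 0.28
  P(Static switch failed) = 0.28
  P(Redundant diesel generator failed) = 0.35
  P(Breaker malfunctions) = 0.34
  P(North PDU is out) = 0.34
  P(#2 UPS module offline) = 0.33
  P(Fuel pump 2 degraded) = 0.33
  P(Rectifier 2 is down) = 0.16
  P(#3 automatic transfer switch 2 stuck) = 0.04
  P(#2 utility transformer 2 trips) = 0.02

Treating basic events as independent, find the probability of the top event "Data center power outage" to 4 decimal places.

P(Utility feed inoperative) [AND] = 0.38 × 0.06 = 0.022800
P(Generator path unavailable) [AND] = 0.07 × 0.022800 = 0.001596
P(Distribution tier fails) [OR] = 1 − (1−0.03) × (1−0.28) × (1−0.28) × (1−0.35) = 0.673149
P(Bus A down) [AND] = 0.34 × 0.34 × 0.33 × 0.33 = 0.012589
P(UPS chain down) [AND] = 0.673149 × 0.012589 × 0.16 × 0.04 = 0.000054
P(Data center power outage) [OR] = 1 − (1−0.001596) × (1−0.000054) × (1−0.02) = 0.021617
Rounded to 4 decimal places: P(Data center power outage) ≈ 0.0216.

0.0216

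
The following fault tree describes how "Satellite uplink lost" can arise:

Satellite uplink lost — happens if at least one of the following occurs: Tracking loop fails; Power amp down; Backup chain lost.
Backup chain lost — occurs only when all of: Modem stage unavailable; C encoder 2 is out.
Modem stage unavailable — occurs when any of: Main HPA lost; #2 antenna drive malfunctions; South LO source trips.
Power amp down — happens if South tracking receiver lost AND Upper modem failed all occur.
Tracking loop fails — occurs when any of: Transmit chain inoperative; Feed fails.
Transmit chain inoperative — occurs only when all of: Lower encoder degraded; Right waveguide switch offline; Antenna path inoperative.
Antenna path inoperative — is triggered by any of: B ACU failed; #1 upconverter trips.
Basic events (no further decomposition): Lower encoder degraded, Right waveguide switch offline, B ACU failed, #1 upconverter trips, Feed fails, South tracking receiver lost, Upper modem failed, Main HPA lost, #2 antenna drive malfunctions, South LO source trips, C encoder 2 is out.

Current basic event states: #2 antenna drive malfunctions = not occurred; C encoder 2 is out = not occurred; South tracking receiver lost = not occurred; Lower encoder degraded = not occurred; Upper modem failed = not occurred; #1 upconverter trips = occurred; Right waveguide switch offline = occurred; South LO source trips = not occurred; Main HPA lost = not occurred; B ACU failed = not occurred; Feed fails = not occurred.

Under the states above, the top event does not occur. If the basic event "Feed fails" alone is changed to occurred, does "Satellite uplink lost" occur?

Yes

Counterfactual: set "Feed fails" to occurred.
Antenna path inoperative [OR]: B ACU failed=not, #1 upconverter trips=occurs → at least one input occurs → occurs.
Transmit chain inoperative [AND]: Lower encoder degraded=not, Right waveguide switch offline=occurs, Antenna path inoperative=occurs → not all inputs occur → does not occur.
Tracking loop fails [OR]: Transmit chain inoperative=not, Feed fails=occurs → at least one input occurs → occurs.
Power amp down [AND]: South tracking receiver lost=not, Upper modem failed=not → not all inputs occur → does not occur.
Modem stage unavailable [OR]: Main HPA lost=not, #2 antenna drive malfunctions=not, South LO source trips=not → no input occurs → does not occur.
Backup chain lost [AND]: Modem stage unavailable=not, C encoder 2 is out=not → not all inputs occur → does not occur.
Satellite uplink lost [OR]: Tracking loop fails=occurs, Power amp down=not, Backup chain lost=not → at least one input occurs → occurs.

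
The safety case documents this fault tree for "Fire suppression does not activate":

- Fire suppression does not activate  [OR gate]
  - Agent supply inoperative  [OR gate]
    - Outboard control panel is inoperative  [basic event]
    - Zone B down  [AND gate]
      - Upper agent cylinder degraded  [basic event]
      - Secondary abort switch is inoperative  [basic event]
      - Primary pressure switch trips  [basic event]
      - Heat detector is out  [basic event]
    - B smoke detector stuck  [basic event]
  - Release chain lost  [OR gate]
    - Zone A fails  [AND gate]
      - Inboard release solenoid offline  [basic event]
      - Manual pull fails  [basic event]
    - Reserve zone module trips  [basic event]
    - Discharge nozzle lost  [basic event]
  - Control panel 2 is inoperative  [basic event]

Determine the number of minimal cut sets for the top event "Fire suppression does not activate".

Zone B down [AND]: one cut set from each child combined → 1 × 1 × 1 × 1 = 1 cut set(s).
Agent supply inoperative [OR]: union of children's cut sets → 3 cut set(s).
Zone A fails [AND]: one cut set from each child combined → 1 × 1 = 1 cut set(s).
Release chain lost [OR]: union of children's cut sets → 3 cut set(s).
Fire suppression does not activate [OR]: union of children's cut sets → 7 cut set(s).
Minimal cut sets: {Outboard control panel is inoperative}; {Heat detector is out, Primary pressure switch trips, Secondary abort switch is inoperative, Upper agent cylinder degraded}; {B smoke detector stuck}; {Inboard release solenoid offline, Manual pull fails}; {Reserve zone module trips}; {Discharge nozzle lost}; {Control panel 2 is inoperative}.

7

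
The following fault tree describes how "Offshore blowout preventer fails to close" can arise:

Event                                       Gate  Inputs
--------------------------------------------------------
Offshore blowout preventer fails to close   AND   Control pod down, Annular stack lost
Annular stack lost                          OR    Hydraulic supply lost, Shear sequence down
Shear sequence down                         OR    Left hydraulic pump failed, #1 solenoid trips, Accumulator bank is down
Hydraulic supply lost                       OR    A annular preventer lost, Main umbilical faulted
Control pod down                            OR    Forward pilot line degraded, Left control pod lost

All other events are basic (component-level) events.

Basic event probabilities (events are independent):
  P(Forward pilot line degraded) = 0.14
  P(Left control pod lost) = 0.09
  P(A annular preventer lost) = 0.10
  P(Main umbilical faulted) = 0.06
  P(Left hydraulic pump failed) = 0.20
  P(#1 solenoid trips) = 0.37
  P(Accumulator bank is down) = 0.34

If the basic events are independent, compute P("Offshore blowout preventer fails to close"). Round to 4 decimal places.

0.1562

P(Control pod down) [OR] = 1 − (1−0.14) × (1−0.09) = 0.217400
P(Hydraulic supply lost) [OR] = 1 − (1−0.10) × (1−0.06) = 0.154000
P(Shear sequence down) [OR] = 1 − (1−0.20) × (1−0.37) × (1−0.34) = 0.667360
P(Annular stack lost) [OR] = 1 − (1−0.154000) × (1−0.667360) = 0.718587
P(Offshore blowout preventer fails to close) [AND] = 0.217400 × 0.718587 = 0.156221
Rounded to 4 decimal places: P(Offshore blowout preventer fails to close) ≈ 0.1562.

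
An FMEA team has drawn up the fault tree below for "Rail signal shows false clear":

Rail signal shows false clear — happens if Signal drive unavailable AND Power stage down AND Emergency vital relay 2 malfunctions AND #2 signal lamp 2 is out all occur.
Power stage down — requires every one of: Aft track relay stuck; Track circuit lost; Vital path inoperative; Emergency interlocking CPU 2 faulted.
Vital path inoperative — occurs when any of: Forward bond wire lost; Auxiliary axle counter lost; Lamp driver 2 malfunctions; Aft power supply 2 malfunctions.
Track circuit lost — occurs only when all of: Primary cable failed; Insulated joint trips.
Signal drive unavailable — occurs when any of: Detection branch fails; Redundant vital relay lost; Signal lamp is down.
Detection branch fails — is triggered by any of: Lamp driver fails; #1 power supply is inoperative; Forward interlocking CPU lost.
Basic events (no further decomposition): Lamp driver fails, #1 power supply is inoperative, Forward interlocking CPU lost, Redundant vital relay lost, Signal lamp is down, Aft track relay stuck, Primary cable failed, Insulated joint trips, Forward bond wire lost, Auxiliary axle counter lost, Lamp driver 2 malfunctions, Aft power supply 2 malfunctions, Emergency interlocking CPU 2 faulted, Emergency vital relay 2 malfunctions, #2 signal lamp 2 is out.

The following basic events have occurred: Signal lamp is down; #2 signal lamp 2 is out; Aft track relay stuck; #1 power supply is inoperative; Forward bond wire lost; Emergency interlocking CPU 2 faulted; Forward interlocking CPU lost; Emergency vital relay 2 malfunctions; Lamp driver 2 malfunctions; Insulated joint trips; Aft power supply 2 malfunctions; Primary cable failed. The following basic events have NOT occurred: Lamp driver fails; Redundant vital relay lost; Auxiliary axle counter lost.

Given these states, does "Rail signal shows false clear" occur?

Detection branch fails [OR]: Lamp driver fails=not, #1 power supply is inoperative=occurs, Forward interlocking CPU lost=occurs → at least one input occurs → occurs.
Signal drive unavailable [OR]: Detection branch fails=occurs, Redundant vital relay lost=not, Signal lamp is down=occurs → at least one input occurs → occurs.
Track circuit lost [AND]: Primary cable failed=occurs, Insulated joint trips=occurs → all inputs occur → occurs.
Vital path inoperative [OR]: Forward bond wire lost=occurs, Auxiliary axle counter lost=not, Lamp driver 2 malfunctions=occurs, Aft power supply 2 malfunctions=occurs → at least one input occurs → occurs.
Power stage down [AND]: Aft track relay stuck=occurs, Track circuit lost=occurs, Vital path inoperative=occurs, Emergency interlocking CPU 2 faulted=occurs → all inputs occur → occurs.
Rail signal shows false clear [AND]: Signal drive unavailable=occurs, Power stage down=occurs, Emergency vital relay 2 malfunctions=occurs, #2 signal lamp 2 is out=occurs → all inputs occur → occurs.

Yes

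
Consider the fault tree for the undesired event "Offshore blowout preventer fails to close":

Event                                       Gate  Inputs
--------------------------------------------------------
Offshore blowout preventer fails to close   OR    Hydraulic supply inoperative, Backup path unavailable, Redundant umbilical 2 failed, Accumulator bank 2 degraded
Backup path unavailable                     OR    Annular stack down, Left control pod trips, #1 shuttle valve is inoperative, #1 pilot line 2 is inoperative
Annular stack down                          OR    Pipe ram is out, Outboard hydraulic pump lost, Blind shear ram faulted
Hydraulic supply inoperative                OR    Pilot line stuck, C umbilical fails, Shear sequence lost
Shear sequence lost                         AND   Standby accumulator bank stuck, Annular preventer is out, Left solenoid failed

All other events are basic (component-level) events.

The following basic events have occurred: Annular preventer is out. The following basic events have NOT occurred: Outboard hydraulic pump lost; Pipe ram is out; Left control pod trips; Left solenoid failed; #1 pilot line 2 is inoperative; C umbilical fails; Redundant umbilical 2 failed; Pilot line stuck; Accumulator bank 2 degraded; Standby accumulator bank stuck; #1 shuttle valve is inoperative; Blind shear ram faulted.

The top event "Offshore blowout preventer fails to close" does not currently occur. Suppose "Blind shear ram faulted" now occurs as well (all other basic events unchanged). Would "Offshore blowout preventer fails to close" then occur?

Yes

Counterfactual: set "Blind shear ram faulted" to occurred.
Shear sequence lost [AND]: Standby accumulator bank stuck=not, Annular preventer is out=occurs, Left solenoid failed=not → not all inputs occur → does not occur.
Hydraulic supply inoperative [OR]: Pilot line stuck=not, C umbilical fails=not, Shear sequence lost=not → no input occurs → does not occur.
Annular stack down [OR]: Pipe ram is out=not, Outboard hydraulic pump lost=not, Blind shear ram faulted=occurs → at least one input occurs → occurs.
Backup path unavailable [OR]: Annular stack down=occurs, Left control pod trips=not, #1 shuttle valve is inoperative=not, #1 pilot line 2 is inoperative=not → at least one input occurs → occurs.
Offshore blowout preventer fails to close [OR]: Hydraulic supply inoperative=not, Backup path unavailable=occurs, Redundant umbilical 2 failed=not, Accumulator bank 2 degraded=not → at least one input occurs → occurs.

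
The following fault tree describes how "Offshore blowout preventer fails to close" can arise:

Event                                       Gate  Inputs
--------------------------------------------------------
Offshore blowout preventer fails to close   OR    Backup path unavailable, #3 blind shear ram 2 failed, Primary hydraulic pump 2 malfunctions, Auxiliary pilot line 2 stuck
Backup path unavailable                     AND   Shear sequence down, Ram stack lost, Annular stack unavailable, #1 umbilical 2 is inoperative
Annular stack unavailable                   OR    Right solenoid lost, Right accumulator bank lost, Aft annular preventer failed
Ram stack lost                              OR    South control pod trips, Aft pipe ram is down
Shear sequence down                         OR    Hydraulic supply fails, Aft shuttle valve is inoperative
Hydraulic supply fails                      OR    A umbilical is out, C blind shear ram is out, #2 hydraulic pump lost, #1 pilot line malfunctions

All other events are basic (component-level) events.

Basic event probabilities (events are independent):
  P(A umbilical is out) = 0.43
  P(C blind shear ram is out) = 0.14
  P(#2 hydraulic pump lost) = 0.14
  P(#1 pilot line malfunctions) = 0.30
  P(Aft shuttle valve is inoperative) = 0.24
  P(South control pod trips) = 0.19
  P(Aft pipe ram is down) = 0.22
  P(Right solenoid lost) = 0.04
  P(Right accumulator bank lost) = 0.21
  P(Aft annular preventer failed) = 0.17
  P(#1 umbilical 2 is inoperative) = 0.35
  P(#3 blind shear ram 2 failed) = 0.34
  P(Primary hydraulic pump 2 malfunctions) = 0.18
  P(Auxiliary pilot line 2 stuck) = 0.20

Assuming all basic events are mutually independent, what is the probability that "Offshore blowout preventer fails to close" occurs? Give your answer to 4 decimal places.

P(Hydraulic supply fails) [OR] = 1 − (1−0.43) × (1−0.14) × (1−0.14) × (1−0.30) = 0.704900
P(Shear sequence down) [OR] = 1 − (1−0.704900) × (1−0.24) = 0.775724
P(Ram stack lost) [OR] = 1 − (1−0.19) × (1−0.22) = 0.368200
P(Annular stack unavailable) [OR] = 1 − (1−0.04) × (1−0.21) × (1−0.17) = 0.370528
P(Backup path unavailable) [AND] = 0.775724 × 0.368200 × 0.370528 × 0.35 = 0.037041
P(Offshore blowout preventer fails to close) [OR] = 1 − (1−0.037041) × (1−0.34) × (1−0.18) × (1−0.20) = 0.583077
Rounded to 4 decimal places: P(Offshore blowout preventer fails to close) ≈ 0.5831.

0.5831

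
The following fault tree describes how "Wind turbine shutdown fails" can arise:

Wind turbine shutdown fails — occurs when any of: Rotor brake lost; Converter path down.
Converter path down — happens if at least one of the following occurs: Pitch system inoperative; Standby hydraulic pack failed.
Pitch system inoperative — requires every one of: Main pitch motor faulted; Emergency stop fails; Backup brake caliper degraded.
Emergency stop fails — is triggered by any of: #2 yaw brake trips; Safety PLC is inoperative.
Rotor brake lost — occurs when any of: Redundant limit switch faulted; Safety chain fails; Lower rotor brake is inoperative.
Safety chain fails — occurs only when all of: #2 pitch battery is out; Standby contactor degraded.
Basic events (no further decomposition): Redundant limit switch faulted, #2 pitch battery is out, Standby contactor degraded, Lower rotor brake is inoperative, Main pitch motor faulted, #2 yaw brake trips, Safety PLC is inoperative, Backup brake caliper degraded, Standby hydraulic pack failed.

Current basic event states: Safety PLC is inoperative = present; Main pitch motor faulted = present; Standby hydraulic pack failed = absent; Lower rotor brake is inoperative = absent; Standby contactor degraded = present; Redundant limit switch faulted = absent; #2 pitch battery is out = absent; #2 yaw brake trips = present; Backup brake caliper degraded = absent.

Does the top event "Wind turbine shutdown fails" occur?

Safety chain fails [AND]: #2 pitch battery is out=not, Standby contactor degraded=occurs → not all inputs occur → does not occur.
Rotor brake lost [OR]: Redundant limit switch faulted=not, Safety chain fails=not, Lower rotor brake is inoperative=not → no input occurs → does not occur.
Emergency stop fails [OR]: #2 yaw brake trips=occurs, Safety PLC is inoperative=occurs → at least one input occurs → occurs.
Pitch system inoperative [AND]: Main pitch motor faulted=occurs, Emergency stop fails=occurs, Backup brake caliper degraded=not → not all inputs occur → does not occur.
Converter path down [OR]: Pitch system inoperative=not, Standby hydraulic pack failed=not → no input occurs → does not occur.
Wind turbine shutdown fails [OR]: Rotor brake lost=not, Converter path down=not → no input occurs → does not occur.

No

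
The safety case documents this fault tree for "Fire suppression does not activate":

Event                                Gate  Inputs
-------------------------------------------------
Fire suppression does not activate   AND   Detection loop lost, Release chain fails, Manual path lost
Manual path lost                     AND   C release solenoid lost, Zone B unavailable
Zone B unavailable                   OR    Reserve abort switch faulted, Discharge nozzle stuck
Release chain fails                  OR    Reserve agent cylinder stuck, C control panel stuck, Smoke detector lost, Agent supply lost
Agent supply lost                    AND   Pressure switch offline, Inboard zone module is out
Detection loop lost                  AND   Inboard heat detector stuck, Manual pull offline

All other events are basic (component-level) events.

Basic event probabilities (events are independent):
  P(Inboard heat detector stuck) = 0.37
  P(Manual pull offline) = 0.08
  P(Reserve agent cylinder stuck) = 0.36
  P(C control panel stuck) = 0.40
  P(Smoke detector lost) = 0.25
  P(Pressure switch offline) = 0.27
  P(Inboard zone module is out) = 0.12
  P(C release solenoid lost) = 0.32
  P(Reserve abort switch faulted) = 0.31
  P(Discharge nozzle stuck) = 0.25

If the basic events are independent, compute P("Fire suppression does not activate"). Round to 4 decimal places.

0.0033

P(Detection loop lost) [AND] = 0.37 × 0.08 = 0.029600
P(Agent supply lost) [AND] = 0.27 × 0.12 = 0.032400
P(Release chain fails) [OR] = 1 − (1−0.36) × (1−0.40) × (1−0.25) × (1−0.032400) = 0.721331
P(Zone B unavailable) [OR] = 1 − (1−0.31) × (1−0.25) = 0.482500
P(Manual path lost) [AND] = 0.32 × 0.482500 = 0.154400
P(Fire suppression does not activate) [AND] = 0.029600 × 0.721331 × 0.154400 = 0.003297
Rounded to 4 decimal places: P(Fire suppression does not activate) ≈ 0.0033.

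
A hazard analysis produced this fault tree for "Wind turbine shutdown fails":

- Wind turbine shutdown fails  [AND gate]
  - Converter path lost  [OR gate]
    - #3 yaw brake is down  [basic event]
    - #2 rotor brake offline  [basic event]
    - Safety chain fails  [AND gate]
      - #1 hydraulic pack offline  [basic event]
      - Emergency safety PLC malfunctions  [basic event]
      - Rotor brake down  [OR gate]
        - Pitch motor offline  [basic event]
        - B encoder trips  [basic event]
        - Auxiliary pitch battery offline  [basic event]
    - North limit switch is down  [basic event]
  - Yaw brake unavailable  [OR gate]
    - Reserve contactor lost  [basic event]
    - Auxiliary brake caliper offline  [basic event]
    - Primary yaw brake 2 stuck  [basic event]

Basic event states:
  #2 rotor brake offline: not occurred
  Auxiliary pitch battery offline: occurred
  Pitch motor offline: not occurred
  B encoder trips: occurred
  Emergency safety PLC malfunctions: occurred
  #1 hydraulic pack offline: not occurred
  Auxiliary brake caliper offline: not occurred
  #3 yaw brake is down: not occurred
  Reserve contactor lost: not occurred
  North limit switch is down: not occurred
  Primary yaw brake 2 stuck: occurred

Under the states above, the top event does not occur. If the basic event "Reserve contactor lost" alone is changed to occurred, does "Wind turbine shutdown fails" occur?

Counterfactual: set "Reserve contactor lost" to occurred.
Rotor brake down [OR]: Pitch motor offline=not, B encoder trips=occurs, Auxiliary pitch battery offline=occurs → at least one input occurs → occurs.
Safety chain fails [AND]: #1 hydraulic pack offline=not, Emergency safety PLC malfunctions=occurs, Rotor brake down=occurs → not all inputs occur → does not occur.
Converter path lost [OR]: #3 yaw brake is down=not, #2 rotor brake offline=not, Safety chain fails=not, North limit switch is down=not → no input occurs → does not occur.
Yaw brake unavailable [OR]: Reserve contactor lost=occurs, Auxiliary brake caliper offline=not, Primary yaw brake 2 stuck=occurs → at least one input occurs → occurs.
Wind turbine shutdown fails [AND]: Converter path lost=not, Yaw brake unavailable=occurs → not all inputs occur → does not occur.

No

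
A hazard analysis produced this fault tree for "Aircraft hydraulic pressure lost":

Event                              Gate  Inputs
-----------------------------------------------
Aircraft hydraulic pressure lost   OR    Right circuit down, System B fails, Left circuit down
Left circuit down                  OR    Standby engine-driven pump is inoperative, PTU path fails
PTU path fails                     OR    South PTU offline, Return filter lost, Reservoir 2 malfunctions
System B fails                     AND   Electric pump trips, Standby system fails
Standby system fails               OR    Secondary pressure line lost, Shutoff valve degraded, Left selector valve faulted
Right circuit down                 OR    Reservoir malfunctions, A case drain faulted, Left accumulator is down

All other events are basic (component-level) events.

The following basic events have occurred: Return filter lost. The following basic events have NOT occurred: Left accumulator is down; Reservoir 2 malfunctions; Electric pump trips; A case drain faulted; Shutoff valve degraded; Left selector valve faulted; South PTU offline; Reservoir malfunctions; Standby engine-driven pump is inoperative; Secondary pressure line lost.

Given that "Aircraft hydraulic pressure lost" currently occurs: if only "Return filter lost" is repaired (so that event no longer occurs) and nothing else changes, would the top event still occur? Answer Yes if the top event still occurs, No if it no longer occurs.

Counterfactual: set "Return filter lost" to not occurred.
Right circuit down [OR]: Reservoir malfunctions=not, A case drain faulted=not, Left accumulator is down=not → no input occurs → does not occur.
Standby system fails [OR]: Secondary pressure line lost=not, Shutoff valve degraded=not, Left selector valve faulted=not → no input occurs → does not occur.
System B fails [AND]: Electric pump trips=not, Standby system fails=not → not all inputs occur → does not occur.
PTU path fails [OR]: South PTU offline=not, Return filter lost=not, Reservoir 2 malfunctions=not → no input occurs → does not occur.
Left circuit down [OR]: Standby engine-driven pump is inoperative=not, PTU path fails=not → no input occurs → does not occur.
Aircraft hydraulic pressure lost [OR]: Right circuit down=not, System B fails=not, Left circuit down=not → no input occurs → does not occur.

No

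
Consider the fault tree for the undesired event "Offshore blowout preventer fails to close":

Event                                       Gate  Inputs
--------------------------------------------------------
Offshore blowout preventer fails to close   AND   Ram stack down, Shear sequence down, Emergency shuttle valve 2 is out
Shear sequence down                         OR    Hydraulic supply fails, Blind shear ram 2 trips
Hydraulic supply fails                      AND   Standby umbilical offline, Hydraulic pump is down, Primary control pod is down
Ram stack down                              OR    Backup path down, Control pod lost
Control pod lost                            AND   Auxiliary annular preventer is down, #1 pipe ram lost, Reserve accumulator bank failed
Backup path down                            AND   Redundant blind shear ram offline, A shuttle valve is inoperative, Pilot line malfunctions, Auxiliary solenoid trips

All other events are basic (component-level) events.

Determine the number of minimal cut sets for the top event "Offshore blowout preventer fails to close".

4

Backup path down [AND]: one cut set from each child combined → 1 × 1 × 1 × 1 = 1 cut set(s).
Control pod lost [AND]: one cut set from each child combined → 1 × 1 × 1 = 1 cut set(s).
Ram stack down [OR]: union of children's cut sets → 2 cut set(s).
Hydraulic supply fails [AND]: one cut set from each child combined → 1 × 1 × 1 = 1 cut set(s).
Shear sequence down [OR]: union of children's cut sets → 2 cut set(s).
Offshore blowout preventer fails to close [AND]: one cut set from each child combined → 2 × 2 × 1 = 4 cut set(s).
Minimal cut sets: {A shuttle valve is inoperative, Auxiliary solenoid trips, Emergency shuttle valve 2 is out, Hydraulic pump is down, Pilot line malfunctions, Primary control pod is down, Redundant blind shear ram offline, Standby umbilical offline}; {A shuttle valve is inoperative, Auxiliary solenoid trips, Blind shear ram 2 trips, Emergency shuttle valve 2 is out, Pilot line malfunctions, Redundant blind shear ram offline}; {#1 pipe ram lost, Auxiliary annular preventer is down, Emergency shuttle valve 2 is out, Hydraulic pump is down, Primary control pod is down, Reserve accumulator bank failed, Standby umbilical offline}; {#1 pipe ram lost, Auxiliary annular preventer is down, Blind shear ram 2 trips, Emergency shuttle valve 2 is out, Reserve accumulator bank failed}.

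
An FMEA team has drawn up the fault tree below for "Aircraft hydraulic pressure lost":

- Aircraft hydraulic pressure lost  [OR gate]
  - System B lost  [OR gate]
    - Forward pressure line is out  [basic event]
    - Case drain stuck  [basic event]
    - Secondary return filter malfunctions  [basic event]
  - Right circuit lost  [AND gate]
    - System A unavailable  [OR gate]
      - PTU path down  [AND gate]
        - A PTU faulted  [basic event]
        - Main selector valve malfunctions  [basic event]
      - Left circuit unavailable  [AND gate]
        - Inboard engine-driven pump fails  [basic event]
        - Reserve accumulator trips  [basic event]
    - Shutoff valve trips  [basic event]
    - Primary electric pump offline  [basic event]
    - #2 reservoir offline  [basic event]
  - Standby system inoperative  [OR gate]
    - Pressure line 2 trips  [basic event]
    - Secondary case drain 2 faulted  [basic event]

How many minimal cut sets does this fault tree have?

7

System B lost [OR]: union of children's cut sets → 3 cut set(s).
PTU path down [AND]: one cut set from each child combined → 1 × 1 = 1 cut set(s).
Left circuit unavailable [AND]: one cut set from each child combined → 1 × 1 = 1 cut set(s).
System A unavailable [OR]: union of children's cut sets → 2 cut set(s).
Right circuit lost [AND]: one cut set from each child combined → 2 × 1 × 1 × 1 = 2 cut set(s).
Standby system inoperative [OR]: union of children's cut sets → 2 cut set(s).
Aircraft hydraulic pressure lost [OR]: union of children's cut sets → 7 cut set(s).
Minimal cut sets: {Forward pressure line is out}; {Case drain stuck}; {Secondary return filter malfunctions}; {#2 reservoir offline, A PTU faulted, Main selector valve malfunctions, Primary electric pump offline, Shutoff valve trips}; {#2 reservoir offline, Inboard engine-driven pump fails, Primary electric pump offline, Reserve accumulator trips, Shutoff valve trips}; {Pressure line 2 trips}; {Secondary case drain 2 faulted}.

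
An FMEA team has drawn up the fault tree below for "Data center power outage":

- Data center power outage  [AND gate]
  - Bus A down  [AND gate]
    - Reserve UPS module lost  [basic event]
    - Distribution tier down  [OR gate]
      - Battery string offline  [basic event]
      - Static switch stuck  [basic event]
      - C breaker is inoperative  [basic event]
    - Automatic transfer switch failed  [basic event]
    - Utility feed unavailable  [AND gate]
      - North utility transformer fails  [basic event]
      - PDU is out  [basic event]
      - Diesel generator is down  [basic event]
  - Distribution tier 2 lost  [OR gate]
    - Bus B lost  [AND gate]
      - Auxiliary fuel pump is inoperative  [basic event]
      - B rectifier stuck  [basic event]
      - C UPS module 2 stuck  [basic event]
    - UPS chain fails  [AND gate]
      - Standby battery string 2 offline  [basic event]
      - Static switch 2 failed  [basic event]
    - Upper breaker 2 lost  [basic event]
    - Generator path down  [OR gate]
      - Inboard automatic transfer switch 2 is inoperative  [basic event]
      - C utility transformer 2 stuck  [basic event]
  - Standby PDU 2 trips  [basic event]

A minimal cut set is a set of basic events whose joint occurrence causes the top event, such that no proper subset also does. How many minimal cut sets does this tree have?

Distribution tier down [OR]: union of children's cut sets → 3 cut set(s).
Utility feed unavailable [AND]: one cut set from each child combined → 1 × 1 × 1 = 1 cut set(s).
Bus A down [AND]: one cut set from each child combined → 1 × 3 × 1 × 1 = 3 cut set(s).
Bus B lost [AND]: one cut set from each child combined → 1 × 1 × 1 = 1 cut set(s).
UPS chain fails [AND]: one cut set from each child combined → 1 × 1 = 1 cut set(s).
Generator path down [OR]: union of children's cut sets → 2 cut set(s).
Distribution tier 2 lost [OR]: union of children's cut sets → 5 cut set(s).
Data center power outage [AND]: one cut set from each child combined → 3 × 5 × 1 = 15 cut set(s).

15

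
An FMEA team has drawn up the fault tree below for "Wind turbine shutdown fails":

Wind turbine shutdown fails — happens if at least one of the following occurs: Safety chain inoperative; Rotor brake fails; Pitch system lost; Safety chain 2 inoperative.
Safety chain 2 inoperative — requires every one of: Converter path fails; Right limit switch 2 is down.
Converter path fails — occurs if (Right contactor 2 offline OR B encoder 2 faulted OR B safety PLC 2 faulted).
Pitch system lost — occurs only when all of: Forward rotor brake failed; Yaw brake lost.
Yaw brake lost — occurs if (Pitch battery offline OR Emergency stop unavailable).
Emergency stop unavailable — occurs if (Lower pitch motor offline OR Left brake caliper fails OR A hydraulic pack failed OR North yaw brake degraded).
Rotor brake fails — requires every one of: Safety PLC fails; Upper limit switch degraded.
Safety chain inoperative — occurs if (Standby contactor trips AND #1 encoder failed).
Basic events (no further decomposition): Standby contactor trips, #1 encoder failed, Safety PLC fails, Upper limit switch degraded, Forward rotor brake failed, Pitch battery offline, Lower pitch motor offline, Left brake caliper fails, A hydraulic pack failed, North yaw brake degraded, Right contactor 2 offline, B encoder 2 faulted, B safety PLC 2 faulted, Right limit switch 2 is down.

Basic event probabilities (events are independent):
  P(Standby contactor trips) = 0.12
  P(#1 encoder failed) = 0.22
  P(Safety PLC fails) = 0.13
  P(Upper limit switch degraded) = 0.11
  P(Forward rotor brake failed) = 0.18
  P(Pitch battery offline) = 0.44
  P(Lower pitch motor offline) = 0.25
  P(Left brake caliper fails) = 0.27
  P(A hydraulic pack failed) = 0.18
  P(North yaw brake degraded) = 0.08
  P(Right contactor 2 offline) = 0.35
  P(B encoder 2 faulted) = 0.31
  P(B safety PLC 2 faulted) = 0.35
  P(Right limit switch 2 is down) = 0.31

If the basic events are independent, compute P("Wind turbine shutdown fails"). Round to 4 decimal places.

P(Safety chain inoperative) [AND] = 0.12 × 0.22 = 0.026400
P(Rotor brake fails) [AND] = 0.13 × 0.11 = 0.014300
P(Emergency stop unavailable) [OR] = 1 − (1−0.25) × (1−0.27) × (1−0.18) × (1−0.08) = 0.586966
P(Yaw brake lost) [OR] = 1 − (1−0.44) × (1−0.586966) = 0.768701
P(Pitch system lost) [AND] = 0.18 × 0.768701 = 0.138366
P(Converter path fails) [OR] = 1 − (1−0.35) × (1−0.31) × (1−0.35) = 0.708475
P(Safety chain 2 inoperative) [AND] = 0.708475 × 0.31 = 0.219627
P(Wind turbine shutdown fails) [OR] = 1 − (1−0.026400) × (1−0.014300) × (1−0.138366) × (1−0.219627) = 0.354717
Rounded to 4 decimal places: P(Wind turbine shutdown fails) ≈ 0.3547.

0.3547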